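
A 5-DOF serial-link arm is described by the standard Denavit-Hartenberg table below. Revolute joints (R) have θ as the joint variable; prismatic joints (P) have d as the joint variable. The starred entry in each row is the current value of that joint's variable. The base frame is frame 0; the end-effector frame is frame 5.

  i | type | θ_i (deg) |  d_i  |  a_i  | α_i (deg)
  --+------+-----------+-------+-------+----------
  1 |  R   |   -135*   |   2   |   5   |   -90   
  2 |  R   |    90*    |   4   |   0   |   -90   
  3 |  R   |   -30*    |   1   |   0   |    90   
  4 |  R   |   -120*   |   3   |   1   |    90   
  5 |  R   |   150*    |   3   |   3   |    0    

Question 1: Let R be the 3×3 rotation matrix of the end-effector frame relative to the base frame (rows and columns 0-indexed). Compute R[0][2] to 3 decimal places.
End-effector z-axis (col 2 of R) = (0.0474,0.6597,0.7500)
R[0][2] = 0.0474

0.047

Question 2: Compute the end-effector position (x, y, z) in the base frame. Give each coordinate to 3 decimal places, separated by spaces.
4.159 -5.737 5.808

after link 1: o_1 = (-3.5355, -3.5355, 2.0000)
after link 2: o_2 = (-0.7071, -6.3640, 2.0000)
after link 3: o_3 = (0.0000, -5.6569, 2.0000)
after link 4: o_4 = (1.0480, -7.9296, 3.9330)
after link 5: o_5 = (4.1589, -5.7372, 5.8080)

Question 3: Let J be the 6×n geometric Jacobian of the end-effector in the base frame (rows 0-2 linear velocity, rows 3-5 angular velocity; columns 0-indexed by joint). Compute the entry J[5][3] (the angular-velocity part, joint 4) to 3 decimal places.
axis z_3 = (0.6124,-0.6124,0.5000); lever o_n−o_3 = (4.1589,-0.0803,3.8080)
cross product → J_v[:, 3] = (-2.2918,-0.2525,2.4976)
J_ω[:, 3] = z_3
entry J[5][3] = 0.5000

0.500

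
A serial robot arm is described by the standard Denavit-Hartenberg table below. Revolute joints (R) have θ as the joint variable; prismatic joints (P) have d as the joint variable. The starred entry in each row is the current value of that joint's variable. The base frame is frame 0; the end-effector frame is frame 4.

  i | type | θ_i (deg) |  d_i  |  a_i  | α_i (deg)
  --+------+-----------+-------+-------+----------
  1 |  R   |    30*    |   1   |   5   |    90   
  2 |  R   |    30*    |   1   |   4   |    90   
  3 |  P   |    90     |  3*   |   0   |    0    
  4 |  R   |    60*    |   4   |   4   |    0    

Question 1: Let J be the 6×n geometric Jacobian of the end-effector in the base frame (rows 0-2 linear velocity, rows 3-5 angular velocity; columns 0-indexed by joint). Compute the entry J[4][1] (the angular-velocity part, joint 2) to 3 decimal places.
axis z_1 = (0.5000,-0.8660,0.0000); lever o_n−o_1 = (4.9330,-0.6160,-5.7942)
cross product → J_v[:, 1] = (5.0179,2.8971,3.9641)
J_ω[:, 1] = z_1
entry J[4][1] = -0.8660

-0.866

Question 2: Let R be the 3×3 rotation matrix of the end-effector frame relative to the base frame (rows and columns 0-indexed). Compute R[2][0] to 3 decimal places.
-0.433

End-effector x-axis (col 0 of R) = (-0.3995,-0.8080,-0.4330)
R[2][0] = -0.4330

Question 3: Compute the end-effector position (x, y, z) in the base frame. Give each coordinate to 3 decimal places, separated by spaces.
9.263 1.884 -4.794

after link 1: o_1 = (4.3301, 2.5000, 1.0000)
after link 2: o_2 = (7.8301, 3.3660, 3.0000)
after link 3: o_3 = (9.1292, 4.1160, 0.4019)
after link 4: o_4 = (9.2631, 1.8840, -4.7942)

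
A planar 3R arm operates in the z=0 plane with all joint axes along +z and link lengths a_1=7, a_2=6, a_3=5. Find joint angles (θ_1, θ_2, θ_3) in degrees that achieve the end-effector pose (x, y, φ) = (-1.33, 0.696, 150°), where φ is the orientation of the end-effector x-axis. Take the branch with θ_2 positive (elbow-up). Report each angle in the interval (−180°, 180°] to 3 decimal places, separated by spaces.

wrist centre = target − a_3·(cos φ, sin φ) = (3.0001, -1.8040)
cos θ_2 = (12.2552−7²−6²)/(2·7·6) = -0.8660; θ_2 = 149.9982° (elbow-up)
β = atan2(-1.8040,3.0001) = -31.0188°; ψ = atan2(3.0002,1.8039) = 58.9823°
θ_1 = β − ψ = -90.0011°
θ_3 = φ − θ_1 − θ_2 = 90.0029° (wrapped to (-180°,180°])

-90.001 149.998 90.003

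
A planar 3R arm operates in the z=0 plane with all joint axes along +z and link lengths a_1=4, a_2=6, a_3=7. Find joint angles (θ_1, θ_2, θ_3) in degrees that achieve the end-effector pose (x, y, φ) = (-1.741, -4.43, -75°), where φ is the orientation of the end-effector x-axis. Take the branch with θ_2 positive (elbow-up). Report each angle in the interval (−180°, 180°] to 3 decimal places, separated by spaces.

wrist centre = target − a_3·(cos φ, sin φ) = (-3.5527, 2.3315)
cos θ_2 = (18.0577−4²−6²)/(2·4·6) = -0.7071; θ_2 = 135.0020° (elbow-up)
β = atan2(2.3315,-3.5527) = 146.7251°; ψ = atan2(4.2425,-0.2428) = 93.2753°
θ_1 = β − ψ = 53.4498°
θ_3 = φ − θ_1 − θ_2 = 96.5482° (wrapped to (-180°,180°])

53.450 135.002 96.548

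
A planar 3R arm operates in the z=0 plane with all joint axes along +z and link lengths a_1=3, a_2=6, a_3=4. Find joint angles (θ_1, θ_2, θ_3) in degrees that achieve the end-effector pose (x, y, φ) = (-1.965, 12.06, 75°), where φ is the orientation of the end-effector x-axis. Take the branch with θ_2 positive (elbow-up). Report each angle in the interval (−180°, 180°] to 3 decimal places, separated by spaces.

wrist centre = target − a_3·(cos φ, sin φ) = (-3.0003, 8.1963)
cos θ_2 = (76.1809−3²−6²)/(2·3·6) = 0.8661; θ_2 = 29.9872° (elbow-up)
β = atan2(8.1963,-3.0003) = 110.1053°; ψ = atan2(2.9988,8.1968) = 20.0952°
θ_1 = β − ψ = 90.0100°
θ_3 = φ − θ_1 − θ_2 = -44.9972° (wrapped to (-180°,180°])

90.010 29.987 -44.997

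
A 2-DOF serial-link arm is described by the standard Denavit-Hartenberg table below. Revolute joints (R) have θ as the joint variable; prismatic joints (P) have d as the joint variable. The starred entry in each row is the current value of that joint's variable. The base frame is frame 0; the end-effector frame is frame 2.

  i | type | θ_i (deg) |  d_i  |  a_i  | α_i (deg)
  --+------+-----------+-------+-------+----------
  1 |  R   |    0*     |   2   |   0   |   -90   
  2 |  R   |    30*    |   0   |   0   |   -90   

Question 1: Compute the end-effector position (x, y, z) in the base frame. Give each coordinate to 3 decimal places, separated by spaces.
after link 1: o_1 = (0.0000, 0.0000, 2.0000)
after link 2: o_2 = (0.0000, 0.0000, 2.0000)

0.000 0.000 2.000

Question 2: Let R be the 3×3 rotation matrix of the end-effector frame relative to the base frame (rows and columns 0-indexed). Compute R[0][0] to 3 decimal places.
End-effector x-axis (col 0 of R) = (0.8660,0.0000,-0.5000)
R[0][0] = 0.8660

0.866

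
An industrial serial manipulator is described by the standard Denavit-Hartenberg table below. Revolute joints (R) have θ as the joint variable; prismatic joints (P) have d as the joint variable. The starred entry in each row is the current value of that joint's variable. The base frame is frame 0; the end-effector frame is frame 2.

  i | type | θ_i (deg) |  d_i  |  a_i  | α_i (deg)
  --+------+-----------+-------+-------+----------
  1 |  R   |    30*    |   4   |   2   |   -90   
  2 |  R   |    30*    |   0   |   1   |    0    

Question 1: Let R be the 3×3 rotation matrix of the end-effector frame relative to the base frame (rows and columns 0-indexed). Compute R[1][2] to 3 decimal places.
End-effector z-axis (col 2 of R) = (-0.5000,0.8660,0.0000)
R[1][2] = 0.8660

0.866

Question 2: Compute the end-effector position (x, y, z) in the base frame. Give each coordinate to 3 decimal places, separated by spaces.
2.482 1.433 3.500

after link 1: o_1 = (1.7321, 1.0000, 4.0000)
after link 2: o_2 = (2.4821, 1.4330, 3.5000)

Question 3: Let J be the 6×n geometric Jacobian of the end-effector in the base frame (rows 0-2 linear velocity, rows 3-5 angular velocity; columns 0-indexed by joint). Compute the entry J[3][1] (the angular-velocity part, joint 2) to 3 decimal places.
axis z_1 = (-0.5000,0.8660,0.0000); lever o_n−o_1 = (0.7500,0.4330,-0.5000)
cross product → J_v[:, 1] = (-0.4330,-0.2500,-0.8660)
J_ω[:, 1] = z_1
entry J[3][1] = -0.5000

-0.500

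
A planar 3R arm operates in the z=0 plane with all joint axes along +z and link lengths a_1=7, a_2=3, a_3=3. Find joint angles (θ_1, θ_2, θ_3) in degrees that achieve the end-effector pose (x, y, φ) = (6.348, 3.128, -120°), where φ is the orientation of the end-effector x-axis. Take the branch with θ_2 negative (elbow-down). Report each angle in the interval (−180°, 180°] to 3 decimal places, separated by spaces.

44.993 -29.984 -135.009

wrist centre = target − a_3·(cos φ, sin φ) = (7.8480, 5.7261)
cos θ_2 = (94.3791−7²−3²)/(2·7·3) = 0.8662; θ_2 = -29.9837° (elbow-down)
β = atan2(5.7261,7.8480) = 36.1153°; ψ = atan2(-1.4993,9.5985) = -8.8777°
θ_1 = β − ψ = 44.9930°
θ_3 = φ − θ_1 − θ_2 = -135.0094° (wrapped to (-180°,180°])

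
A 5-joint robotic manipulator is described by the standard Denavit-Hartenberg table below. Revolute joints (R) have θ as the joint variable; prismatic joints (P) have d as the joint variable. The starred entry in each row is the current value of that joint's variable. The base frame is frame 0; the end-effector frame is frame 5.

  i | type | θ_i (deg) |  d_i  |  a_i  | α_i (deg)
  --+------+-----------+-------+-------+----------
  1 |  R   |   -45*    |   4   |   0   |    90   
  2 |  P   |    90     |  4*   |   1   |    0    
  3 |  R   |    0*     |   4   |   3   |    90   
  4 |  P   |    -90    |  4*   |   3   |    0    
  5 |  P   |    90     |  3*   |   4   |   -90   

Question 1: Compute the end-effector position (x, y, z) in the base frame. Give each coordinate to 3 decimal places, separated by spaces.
after link 1: o_1 = (0.0000, 0.0000, 4.0000)
after link 2: o_2 = (-2.8284, -2.8284, 5.0000)
after link 3: o_3 = (-5.6569, -5.6569, 8.0000)
after link 4: o_4 = (-0.7071, -6.3640, 8.0000)
after link 5: o_5 = (1.4142, -8.4853, 12.0000)

1.414 -8.485 12.000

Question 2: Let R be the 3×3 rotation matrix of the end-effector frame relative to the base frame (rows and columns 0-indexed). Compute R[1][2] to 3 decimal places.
-0.707

End-effector z-axis (col 2 of R) = (-0.7071,-0.7071,0.0000)
R[1][2] = -0.7071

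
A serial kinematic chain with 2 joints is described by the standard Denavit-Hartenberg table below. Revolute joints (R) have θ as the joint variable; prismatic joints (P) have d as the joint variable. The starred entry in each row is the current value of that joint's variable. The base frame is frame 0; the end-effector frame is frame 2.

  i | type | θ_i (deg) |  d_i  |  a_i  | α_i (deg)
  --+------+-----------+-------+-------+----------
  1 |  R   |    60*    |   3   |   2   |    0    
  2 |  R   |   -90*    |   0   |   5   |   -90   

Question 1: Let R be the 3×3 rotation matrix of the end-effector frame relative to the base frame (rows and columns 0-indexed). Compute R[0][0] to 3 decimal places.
End-effector x-axis (col 0 of R) = (0.8660,-0.5000,0.0000)
R[0][0] = 0.8660

0.866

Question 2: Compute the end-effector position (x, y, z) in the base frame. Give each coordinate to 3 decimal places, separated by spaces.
after link 1: o_1 = (1.0000, 1.7321, 3.0000)
after link 2: o_2 = (5.3301, -0.7679, 3.0000)

5.330 -0.768 3.000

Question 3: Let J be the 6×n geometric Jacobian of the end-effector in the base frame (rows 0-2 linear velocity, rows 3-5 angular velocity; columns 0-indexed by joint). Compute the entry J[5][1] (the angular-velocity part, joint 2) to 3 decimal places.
1.000

axis z_1 = (0.0000,0.0000,1.0000); lever o_n−o_1 = (4.3301,-2.5000,0.0000)
cross product → J_v[:, 1] = (2.5000,4.3301,-0.0000)
J_ω[:, 1] = z_1
entry J[5][1] = 1.0000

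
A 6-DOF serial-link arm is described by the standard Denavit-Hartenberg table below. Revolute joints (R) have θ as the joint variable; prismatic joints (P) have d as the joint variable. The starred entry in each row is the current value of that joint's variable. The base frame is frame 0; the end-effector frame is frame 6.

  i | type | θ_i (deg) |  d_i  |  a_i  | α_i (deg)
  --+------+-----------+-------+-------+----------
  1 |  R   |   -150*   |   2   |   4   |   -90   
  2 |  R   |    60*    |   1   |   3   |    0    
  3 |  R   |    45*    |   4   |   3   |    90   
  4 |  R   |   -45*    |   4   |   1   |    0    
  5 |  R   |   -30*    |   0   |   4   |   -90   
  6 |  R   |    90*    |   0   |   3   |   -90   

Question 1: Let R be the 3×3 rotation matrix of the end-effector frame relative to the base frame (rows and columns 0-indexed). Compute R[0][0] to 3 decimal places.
End-effector x-axis (col 0 of R) = (0.8365,0.4830,0.2588)
R[0][0] = 0.8365

0.837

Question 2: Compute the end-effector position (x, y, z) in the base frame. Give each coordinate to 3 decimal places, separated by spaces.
after link 1: o_1 = (-3.4641, -2.0000, 2.0000)
after link 2: o_2 = (-4.2631, -3.6160, -0.5981)
after link 3: o_3 = (-1.5907, -6.6919, -3.4959)
after link 4: o_4 = (-5.1318, -7.9199, -5.2141)
after link 5: o_5 = (-6.8316, -4.4398, -6.2141)
after link 6: o_6 = (-4.3221, -2.9909, -5.4377)

-4.322 -2.991 -5.438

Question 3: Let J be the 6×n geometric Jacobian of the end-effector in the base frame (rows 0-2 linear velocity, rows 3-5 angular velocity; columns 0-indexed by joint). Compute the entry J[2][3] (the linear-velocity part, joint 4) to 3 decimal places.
axis z_3 = (-0.8365,-0.4830,-0.2588); lever o_n−o_3 = (-2.7314,3.7010,-1.9418)
cross product → J_v[:, 3] = (1.8957,-0.9174,-4.4151)
J_ω[:, 3] = z_3
entry J[2][3] = -4.4151

-4.415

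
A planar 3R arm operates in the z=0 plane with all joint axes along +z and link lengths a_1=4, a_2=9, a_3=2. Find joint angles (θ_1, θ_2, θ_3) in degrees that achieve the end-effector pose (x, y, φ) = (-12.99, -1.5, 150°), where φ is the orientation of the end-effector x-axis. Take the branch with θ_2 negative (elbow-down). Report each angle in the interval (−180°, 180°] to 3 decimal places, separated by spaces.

-124.954 -60.008 -25.038

wrist centre = target − a_3·(cos φ, sin φ) = (-11.2579, -2.5000)
cos θ_2 = (132.9914−4²−9²)/(2·4·9) = 0.4999; θ_2 = -60.0079° (elbow-down)
β = atan2(-2.5000,-11.2579) = -167.4798°; ψ = atan2(-7.7948,8.4989) = -42.5257°
θ_1 = β − ψ = -124.9541°
θ_3 = φ − θ_1 − θ_2 = -25.0381° (wrapped to (-180°,180°])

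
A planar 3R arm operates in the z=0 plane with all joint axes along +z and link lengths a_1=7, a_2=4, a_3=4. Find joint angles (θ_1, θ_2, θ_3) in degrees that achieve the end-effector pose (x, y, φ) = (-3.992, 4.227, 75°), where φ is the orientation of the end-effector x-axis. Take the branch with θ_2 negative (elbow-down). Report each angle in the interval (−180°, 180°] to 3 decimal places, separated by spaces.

wrist centre = target − a_3·(cos φ, sin φ) = (-5.0273, 0.3633)
cos θ_2 = (25.4055−7²−4²)/(2·7·4) = -0.7070; θ_2 = -134.9950° (elbow-down)
β = atan2(0.3633,-5.0273) = 175.8667°; ψ = atan2(-2.8287,4.1718) = -34.1390°
θ_1 = β − ψ = 210.0057°
θ_3 = φ − θ_1 − θ_2 = -0.0107° (wrapped to (-180°,180°])

-149.994 -134.995 -0.011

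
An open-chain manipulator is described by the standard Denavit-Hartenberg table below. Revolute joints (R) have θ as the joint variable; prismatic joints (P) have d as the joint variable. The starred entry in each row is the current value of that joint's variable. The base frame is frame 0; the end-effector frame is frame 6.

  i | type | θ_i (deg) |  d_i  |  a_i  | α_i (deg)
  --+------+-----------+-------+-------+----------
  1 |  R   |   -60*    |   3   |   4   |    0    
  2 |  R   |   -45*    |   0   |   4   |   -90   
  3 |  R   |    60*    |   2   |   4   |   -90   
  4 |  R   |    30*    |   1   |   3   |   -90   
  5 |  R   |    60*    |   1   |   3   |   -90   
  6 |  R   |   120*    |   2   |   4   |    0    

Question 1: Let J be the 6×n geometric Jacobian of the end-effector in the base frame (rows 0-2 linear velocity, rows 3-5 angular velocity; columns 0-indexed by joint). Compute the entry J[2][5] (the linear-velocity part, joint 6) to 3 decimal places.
0.665

axis z_5 = (0.4032,-0.1681,0.8995); lever o_n−o_5 = (4.4634,-0.2115,0.1830)
cross product → J_v[:, 5] = (0.1594,3.9411,0.6651)
J_ω[:, 5] = z_5
entry J[2][5] = 0.6651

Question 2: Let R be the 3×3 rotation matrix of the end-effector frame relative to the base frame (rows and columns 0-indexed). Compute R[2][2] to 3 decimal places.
0.900

End-effector z-axis (col 2 of R) = (0.4032,-0.1681,0.8995)
R[2][2] = 0.8995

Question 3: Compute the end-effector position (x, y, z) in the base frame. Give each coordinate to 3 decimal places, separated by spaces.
after link 1: o_1 = (2.0000, -3.4641, 3.0000)
after link 2: o_2 = (0.9647, -7.3278, 3.0000)
after link 3: o_3 = (2.3789, -9.7773, -0.4641)
after link 4: o_4 = (0.8180, -9.8073, -3.2141)
after link 5: o_5 = (-1.4287, -11.9483, -2.6071)
after link 6: o_6 = (3.0347, -12.1598, -2.4240)

3.035 -12.160 -2.424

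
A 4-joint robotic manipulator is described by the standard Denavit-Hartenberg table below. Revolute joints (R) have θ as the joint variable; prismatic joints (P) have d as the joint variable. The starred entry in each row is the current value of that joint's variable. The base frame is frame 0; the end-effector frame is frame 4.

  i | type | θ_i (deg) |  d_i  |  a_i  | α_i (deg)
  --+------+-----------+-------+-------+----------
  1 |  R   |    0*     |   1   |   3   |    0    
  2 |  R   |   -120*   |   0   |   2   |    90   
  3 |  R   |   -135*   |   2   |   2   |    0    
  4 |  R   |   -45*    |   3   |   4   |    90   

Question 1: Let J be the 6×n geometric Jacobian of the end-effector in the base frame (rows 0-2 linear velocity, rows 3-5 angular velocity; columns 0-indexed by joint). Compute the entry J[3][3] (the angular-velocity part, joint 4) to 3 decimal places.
axis z_3 = (-0.8660,0.5000,0.0000); lever o_n−o_3 = (-0.5981,4.9641,-0.0000)
cross product → J_v[:, 3] = (-0.0000,-0.0000,-4.0000)
J_ω[:, 3] = z_3
entry J[3][3] = -0.8660

-0.866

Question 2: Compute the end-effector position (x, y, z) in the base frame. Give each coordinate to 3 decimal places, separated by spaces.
after link 1: o_1 = (3.0000, 0.0000, 1.0000)
after link 2: o_2 = (2.0000, -1.7321, 1.0000)
after link 3: o_3 = (0.9751, 0.4927, -0.4142)
after link 4: o_4 = (0.3770, 5.4568, -0.4142)

0.377 5.457 -0.414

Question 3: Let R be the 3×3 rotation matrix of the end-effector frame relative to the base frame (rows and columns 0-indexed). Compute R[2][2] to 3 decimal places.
1.000

End-effector z-axis (col 2 of R) = (0.0000,0.0000,1.0000)
R[2][2] = 1.0000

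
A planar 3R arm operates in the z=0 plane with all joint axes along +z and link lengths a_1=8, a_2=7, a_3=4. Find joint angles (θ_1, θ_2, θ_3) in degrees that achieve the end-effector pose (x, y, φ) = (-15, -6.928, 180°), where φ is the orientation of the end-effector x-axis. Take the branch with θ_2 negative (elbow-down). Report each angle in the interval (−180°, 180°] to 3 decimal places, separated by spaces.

wrist centre = target − a_3·(cos φ, sin φ) = (-11.0000, -6.9280)
cos θ_2 = (168.9972−8²−7²)/(2·8·7) = 0.5000; θ_2 = -60.0017° (elbow-down)
β = atan2(-6.9280,-11.0000) = -147.7965°; ψ = atan2(-6.0623,11.4998) = -27.7965°
θ_1 = β − ψ = -120.0000°
θ_3 = φ − θ_1 − θ_2 = 0.0017° (wrapped to (-180°,180°])

-120.000 -60.002 0.002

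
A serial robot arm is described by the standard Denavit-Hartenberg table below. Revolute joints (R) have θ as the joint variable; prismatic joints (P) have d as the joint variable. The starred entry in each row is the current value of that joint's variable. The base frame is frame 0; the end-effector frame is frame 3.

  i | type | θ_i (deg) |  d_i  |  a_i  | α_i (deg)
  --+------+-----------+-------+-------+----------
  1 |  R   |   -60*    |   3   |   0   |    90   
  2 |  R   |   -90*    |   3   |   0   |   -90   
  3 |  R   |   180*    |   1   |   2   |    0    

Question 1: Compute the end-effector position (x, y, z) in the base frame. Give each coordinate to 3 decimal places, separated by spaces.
-2.098 -2.366 5.000

after link 1: o_1 = (0.0000, 0.0000, 3.0000)
after link 2: o_2 = (-2.5981, -1.5000, 3.0000)
after link 3: o_3 = (-2.0981, -2.3660, 5.0000)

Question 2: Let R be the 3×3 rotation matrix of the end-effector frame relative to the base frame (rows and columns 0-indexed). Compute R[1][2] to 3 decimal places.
-0.866

End-effector z-axis (col 2 of R) = (0.5000,-0.8660,0.0000)
R[1][2] = -0.8660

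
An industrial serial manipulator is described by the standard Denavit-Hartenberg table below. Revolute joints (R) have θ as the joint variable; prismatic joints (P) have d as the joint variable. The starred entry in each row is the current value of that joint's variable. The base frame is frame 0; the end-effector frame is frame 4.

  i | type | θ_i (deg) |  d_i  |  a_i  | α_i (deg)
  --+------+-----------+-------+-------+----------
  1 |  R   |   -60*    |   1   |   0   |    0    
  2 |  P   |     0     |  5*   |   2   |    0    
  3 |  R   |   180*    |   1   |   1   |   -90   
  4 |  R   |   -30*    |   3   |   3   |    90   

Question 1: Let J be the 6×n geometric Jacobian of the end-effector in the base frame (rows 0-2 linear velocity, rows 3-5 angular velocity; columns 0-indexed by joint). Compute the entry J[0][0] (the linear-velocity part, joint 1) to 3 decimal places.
axis z_0 = ẑ; lever o_n−o_0 = (-3.3971,-0.1160,8.5000)
cross product → J_v[:, 0] = (0.1160,-3.3971,0.0000)
J_ω[:, 0] = z_0
entry J[0][0] = 0.1160

0.116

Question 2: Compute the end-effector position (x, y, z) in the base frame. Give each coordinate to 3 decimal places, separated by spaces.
after link 1: o_1 = (0.0000, 0.0000, 1.0000)
after link 2: o_2 = (1.0000, -1.7321, 6.0000)
after link 3: o_3 = (0.5000, -0.8660, 7.0000)
after link 4: o_4 = (-3.3971, -0.1160, 8.5000)

-3.397 -0.116 8.500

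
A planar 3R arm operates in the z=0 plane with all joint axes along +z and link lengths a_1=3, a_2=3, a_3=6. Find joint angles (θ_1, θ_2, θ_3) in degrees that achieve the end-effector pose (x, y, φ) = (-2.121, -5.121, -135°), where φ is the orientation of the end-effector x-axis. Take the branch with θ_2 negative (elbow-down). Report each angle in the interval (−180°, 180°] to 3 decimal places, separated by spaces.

wrist centre = target − a_3·(cos φ, sin φ) = (2.1216, -0.8784)
cos θ_2 = (5.2729−3²−3²)/(2·3·3) = -0.7071; θ_2 = -134.9964° (elbow-down)
β = atan2(-0.8784,2.1216) = -22.4896°; ψ = atan2(-2.1215,0.8788) = -67.4982°
θ_1 = β − ψ = 45.0087°
θ_3 = φ − θ_1 − θ_2 = -45.0122° (wrapped to (-180°,180°])

45.009 -134.996 -45.012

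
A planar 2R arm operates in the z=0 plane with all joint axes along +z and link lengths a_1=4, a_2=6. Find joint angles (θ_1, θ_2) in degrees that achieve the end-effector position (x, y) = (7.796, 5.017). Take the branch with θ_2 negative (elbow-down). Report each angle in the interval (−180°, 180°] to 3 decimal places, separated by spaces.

59.991 -44.989

cos θ_2 = (85.9479−4²−6²)/(2·4·6) = 0.7072; θ_2 = -44.9886° (elbow-down)
β = atan2(5.0170,7.7960) = 32.7627°; ψ = atan2(-4.2418,8.2435) = -27.2287°
θ_1 = β − ψ = 59.9914°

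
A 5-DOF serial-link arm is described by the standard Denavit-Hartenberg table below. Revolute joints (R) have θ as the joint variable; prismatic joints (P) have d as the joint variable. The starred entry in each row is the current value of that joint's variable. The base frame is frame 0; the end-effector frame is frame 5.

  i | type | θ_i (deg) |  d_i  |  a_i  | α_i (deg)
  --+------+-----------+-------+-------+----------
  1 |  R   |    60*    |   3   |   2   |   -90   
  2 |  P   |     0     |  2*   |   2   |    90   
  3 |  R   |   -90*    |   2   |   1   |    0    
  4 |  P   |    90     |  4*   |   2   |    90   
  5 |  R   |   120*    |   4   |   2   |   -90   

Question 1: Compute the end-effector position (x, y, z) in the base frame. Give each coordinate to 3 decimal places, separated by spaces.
after link 1: o_1 = (1.0000, 1.7321, 3.0000)
after link 2: o_2 = (0.2679, 4.4641, 3.0000)
after link 3: o_3 = (1.1340, 3.9641, 5.0000)
after link 4: o_4 = (2.1340, 5.6962, 9.0000)
after link 5: o_5 = (5.0981, 2.8301, 10.7321)

5.098 2.830 10.732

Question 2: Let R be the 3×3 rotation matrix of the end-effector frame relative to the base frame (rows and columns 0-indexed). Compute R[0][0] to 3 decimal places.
-0.250

End-effector x-axis (col 0 of R) = (-0.2500,-0.4330,0.8660)
R[0][0] = -0.2500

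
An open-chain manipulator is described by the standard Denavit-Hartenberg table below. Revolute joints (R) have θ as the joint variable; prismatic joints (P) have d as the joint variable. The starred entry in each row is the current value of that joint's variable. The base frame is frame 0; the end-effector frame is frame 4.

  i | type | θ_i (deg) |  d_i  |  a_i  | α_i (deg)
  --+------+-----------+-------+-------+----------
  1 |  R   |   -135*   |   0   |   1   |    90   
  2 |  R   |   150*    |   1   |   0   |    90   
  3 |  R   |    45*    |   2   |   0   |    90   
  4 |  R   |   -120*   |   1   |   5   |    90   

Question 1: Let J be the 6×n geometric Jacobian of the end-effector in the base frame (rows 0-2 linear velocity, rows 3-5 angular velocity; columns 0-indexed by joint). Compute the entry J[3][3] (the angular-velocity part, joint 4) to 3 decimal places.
axis z_3 = (0.9330,-0.0670,0.3536); lever o_n−o_3 = (2.6314,-0.8686,-4.2803)
cross product → J_v[:, 3] = (0.5938,4.9239,-0.6341)
J_ω[:, 3] = z_3
entry J[3][3] = 0.9330

0.933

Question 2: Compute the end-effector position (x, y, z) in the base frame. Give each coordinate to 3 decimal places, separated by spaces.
after link 1: o_1 = (-0.7071, -0.7071, 0.0000)
after link 2: o_2 = (-1.4142, -0.0000, 0.0000)
after link 3: o_3 = (-2.1213, -0.7071, 1.7321)
after link 4: o_4 = (0.5101, -1.5757, -2.5483)

0.510 -1.576 -2.548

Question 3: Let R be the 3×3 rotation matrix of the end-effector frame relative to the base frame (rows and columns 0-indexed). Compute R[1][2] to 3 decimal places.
End-effector z-axis (col 2 of R) = (-0.1188,-0.9848,0.1268)
R[1][2] = -0.9848

-0.985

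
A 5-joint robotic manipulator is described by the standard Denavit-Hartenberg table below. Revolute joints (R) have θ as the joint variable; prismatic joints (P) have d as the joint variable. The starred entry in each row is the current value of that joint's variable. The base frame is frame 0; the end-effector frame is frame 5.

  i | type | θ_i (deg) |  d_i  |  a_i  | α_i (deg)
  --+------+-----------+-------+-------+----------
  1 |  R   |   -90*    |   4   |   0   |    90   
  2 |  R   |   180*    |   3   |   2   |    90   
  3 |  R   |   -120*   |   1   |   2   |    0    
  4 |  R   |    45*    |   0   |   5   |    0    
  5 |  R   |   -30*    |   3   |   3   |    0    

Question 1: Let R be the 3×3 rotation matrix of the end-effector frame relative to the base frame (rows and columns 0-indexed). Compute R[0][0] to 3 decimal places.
0.966

End-effector x-axis (col 0 of R) = (0.9659,-0.2588,-0.0000)
R[0][0] = 0.9659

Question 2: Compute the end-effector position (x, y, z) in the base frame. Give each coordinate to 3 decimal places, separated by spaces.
after link 1: o_1 = (0.0000, 0.0000, 4.0000)
after link 2: o_2 = (-3.0000, 2.0000, 4.0000)
after link 3: o_3 = (-1.2679, 1.0000, 5.0000)
after link 4: o_4 = (3.5617, 2.2941, 5.0000)
after link 5: o_5 = (6.4595, 1.5176, 8.0000)

6.459 1.518 8.000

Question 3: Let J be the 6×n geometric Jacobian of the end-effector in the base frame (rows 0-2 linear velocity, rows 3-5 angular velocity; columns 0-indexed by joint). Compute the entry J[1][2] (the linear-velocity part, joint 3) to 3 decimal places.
axis z_2 = (0.0000,-0.0000,1.0000); lever o_n−o_2 = (9.4595,-0.4824,4.0000)
cross product → J_v[:, 2] = (0.4824,9.4595,0.0000)
J_ω[:, 2] = z_2
entry J[1][2] = 9.4595

9.459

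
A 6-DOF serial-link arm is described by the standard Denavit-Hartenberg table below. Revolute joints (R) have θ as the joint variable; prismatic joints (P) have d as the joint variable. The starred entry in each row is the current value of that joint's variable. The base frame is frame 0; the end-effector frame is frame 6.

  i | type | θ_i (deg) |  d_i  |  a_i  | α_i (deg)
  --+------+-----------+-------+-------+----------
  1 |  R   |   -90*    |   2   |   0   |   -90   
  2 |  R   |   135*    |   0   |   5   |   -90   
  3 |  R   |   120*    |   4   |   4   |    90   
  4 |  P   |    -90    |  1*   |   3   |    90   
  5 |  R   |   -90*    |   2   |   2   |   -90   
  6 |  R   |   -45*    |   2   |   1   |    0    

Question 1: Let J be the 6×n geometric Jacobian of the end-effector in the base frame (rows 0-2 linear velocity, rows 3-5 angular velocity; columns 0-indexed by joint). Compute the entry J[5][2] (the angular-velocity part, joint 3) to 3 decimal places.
0.707

axis z_2 = (-0.0000,0.7071,0.7071); lever o_n−o_2 = (-0.2661,-2.2096,0.7954)
cross product → J_v[:, 2] = (2.1248,-0.1882,0.1882)
J_ω[:, 2] = z_2
entry J[5][2] = 0.7071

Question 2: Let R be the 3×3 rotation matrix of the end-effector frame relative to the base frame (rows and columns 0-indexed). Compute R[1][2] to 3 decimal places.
End-effector z-axis (col 2 of R) = (-0.0000,-0.7071,-0.7071)
R[1][2] = -0.7071

-0.707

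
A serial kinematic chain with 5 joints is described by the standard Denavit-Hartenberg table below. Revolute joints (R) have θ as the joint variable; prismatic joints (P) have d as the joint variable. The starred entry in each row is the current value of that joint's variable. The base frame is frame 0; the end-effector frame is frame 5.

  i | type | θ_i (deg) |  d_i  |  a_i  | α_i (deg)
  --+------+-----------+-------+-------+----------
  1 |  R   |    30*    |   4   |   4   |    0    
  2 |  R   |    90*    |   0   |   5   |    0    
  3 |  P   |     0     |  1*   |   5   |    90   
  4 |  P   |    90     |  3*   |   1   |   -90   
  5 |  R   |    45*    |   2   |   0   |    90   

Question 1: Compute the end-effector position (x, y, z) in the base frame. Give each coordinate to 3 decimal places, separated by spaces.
after link 1: o_1 = (3.4641, 2.0000, 4.0000)
after link 2: o_2 = (0.9641, 6.3301, 4.0000)
after link 3: o_3 = (-1.5359, 10.6603, 5.0000)
after link 4: o_4 = (1.0622, 12.1603, 6.0000)
after link 5: o_5 = (2.0622, 10.4282, 6.0000)

2.062 10.428 6.000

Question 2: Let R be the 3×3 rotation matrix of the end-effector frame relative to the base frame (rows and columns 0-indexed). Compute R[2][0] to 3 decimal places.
End-effector x-axis (col 0 of R) = (-0.6124,-0.3536,0.7071)
R[2][0] = 0.7071

0.707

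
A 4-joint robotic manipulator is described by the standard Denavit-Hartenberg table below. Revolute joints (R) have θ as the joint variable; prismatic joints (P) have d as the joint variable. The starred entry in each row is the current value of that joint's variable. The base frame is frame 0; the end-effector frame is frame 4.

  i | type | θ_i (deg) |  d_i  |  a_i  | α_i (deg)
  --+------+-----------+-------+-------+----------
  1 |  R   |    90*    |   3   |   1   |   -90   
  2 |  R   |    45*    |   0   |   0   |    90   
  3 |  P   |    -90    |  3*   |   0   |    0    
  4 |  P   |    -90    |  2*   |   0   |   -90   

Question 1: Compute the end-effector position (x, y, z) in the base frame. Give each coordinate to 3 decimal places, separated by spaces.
after link 1: o_1 = (0.0000, 1.0000, 3.0000)
after link 2: o_2 = (0.0000, 1.0000, 3.0000)
after link 3: o_3 = (0.0000, 3.1213, 5.1213)
after link 4: o_4 = (0.0000, 4.5355, 6.5355)

0.000 4.536 6.536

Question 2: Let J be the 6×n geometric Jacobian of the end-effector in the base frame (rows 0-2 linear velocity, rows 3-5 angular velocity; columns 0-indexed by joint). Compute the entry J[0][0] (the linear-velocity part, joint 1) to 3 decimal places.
-4.536

axis z_0 = ẑ; lever o_n−o_0 = (0.0000,4.5355,6.5355)
cross product → J_v[:, 0] = (-4.5355,0.0000,0.0000)
J_ω[:, 0] = z_0
entry J[0][0] = -4.5355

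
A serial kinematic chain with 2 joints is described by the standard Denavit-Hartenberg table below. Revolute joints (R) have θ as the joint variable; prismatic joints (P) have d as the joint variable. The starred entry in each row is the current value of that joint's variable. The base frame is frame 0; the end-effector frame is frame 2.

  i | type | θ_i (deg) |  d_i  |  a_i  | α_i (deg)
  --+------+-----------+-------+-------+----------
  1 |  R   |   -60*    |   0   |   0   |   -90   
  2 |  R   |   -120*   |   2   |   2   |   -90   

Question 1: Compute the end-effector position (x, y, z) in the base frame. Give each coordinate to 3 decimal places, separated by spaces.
1.232 1.866 1.732

after link 1: o_1 = (0.0000, 0.0000, 0.0000)
after link 2: o_2 = (1.2321, 1.8660, 1.7321)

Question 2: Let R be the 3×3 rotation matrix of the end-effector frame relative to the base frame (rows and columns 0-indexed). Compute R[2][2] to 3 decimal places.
End-effector z-axis (col 2 of R) = (0.4330,-0.7500,0.5000)
R[2][2] = 0.5000

0.500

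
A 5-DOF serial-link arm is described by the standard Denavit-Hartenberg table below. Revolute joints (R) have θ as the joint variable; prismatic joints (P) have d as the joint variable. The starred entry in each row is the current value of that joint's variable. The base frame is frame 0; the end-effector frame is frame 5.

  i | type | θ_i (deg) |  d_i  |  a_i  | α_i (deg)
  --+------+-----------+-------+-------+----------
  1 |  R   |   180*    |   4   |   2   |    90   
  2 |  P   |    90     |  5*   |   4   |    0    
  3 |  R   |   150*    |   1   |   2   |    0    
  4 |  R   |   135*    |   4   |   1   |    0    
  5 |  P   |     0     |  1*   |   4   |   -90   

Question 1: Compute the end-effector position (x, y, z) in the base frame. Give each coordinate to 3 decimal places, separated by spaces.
-5.830 11.000 7.562

after link 1: o_1 = (-2.0000, 0.0000, 4.0000)
after link 2: o_2 = (-2.0000, 5.0000, 8.0000)
after link 3: o_3 = (-1.0000, 6.0000, 6.2679)
after link 4: o_4 = (-1.9659, 10.0000, 6.5268)
after link 5: o_5 = (-5.8296, 11.0000, 7.5620)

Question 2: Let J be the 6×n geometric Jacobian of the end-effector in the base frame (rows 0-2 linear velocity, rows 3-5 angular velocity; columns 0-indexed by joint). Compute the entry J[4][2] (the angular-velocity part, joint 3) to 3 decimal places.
axis z_2 = (0.0000,1.0000,0.0000); lever o_n−o_2 = (-3.8296,6.0000,-0.4380)
cross product → J_v[:, 2] = (-0.4380,-0.0000,3.8296)
J_ω[:, 2] = z_2
entry J[4][2] = 1.0000

1.000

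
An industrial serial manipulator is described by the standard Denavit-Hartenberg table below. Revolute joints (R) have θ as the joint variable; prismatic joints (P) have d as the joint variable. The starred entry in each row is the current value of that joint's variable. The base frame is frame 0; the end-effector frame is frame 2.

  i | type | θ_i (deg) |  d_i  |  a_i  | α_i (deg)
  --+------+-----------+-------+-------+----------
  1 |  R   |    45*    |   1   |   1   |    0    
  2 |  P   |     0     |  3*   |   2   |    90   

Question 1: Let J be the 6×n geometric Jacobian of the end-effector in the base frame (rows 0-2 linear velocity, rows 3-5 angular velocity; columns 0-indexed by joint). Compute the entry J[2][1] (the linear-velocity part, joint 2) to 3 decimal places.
prismatic axis z_1 = (0.0000,0.0000,1.0000)
J_v[:, 1] = z_1; J_ω[:, 1] = (0,0,0)
entry J[2][1] = 1.0000

1.000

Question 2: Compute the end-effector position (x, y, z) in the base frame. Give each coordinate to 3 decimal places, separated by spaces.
2.121 2.121 4.000

after link 1: o_1 = (0.7071, 0.7071, 1.0000)
after link 2: o_2 = (2.1213, 2.1213, 4.0000)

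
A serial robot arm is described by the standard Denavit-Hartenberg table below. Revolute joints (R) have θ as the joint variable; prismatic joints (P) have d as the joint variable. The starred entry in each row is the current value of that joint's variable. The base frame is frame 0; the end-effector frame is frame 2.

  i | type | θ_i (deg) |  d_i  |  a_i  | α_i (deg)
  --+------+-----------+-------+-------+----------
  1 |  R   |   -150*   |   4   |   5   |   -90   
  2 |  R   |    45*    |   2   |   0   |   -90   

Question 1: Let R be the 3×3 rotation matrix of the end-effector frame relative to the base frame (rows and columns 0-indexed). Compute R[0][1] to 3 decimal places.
End-effector y-axis (col 1 of R) = (-0.5000,0.8660,-0.0000)
R[0][1] = -0.5000

-0.500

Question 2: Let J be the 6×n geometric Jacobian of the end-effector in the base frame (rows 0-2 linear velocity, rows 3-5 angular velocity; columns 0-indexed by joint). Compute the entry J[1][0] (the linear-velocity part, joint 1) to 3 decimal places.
axis z_0 = ẑ; lever o_n−o_0 = (-3.3301,-4.2321,4.0000)
cross product → J_v[:, 0] = (4.2321,-3.3301,0.0000)
J_ω[:, 0] = z_0
entry J[1][0] = -3.3301

-3.330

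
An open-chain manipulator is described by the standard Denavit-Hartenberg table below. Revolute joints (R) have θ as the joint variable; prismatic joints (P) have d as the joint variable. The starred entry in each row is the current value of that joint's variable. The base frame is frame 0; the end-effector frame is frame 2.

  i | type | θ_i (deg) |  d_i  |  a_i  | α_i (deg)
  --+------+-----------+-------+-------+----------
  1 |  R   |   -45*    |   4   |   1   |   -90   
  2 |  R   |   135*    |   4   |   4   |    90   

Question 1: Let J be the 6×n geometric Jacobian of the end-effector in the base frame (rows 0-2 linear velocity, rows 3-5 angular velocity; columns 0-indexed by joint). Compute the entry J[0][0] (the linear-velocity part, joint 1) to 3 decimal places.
-4.121

axis z_0 = ẑ; lever o_n−o_0 = (1.5355,4.1213,1.1716)
cross product → J_v[:, 0] = (-4.1213,1.5355,0.0000)
J_ω[:, 0] = z_0
entry J[0][0] = -4.1213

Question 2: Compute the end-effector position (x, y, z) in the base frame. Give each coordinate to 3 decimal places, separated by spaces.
after link 1: o_1 = (0.7071, -0.7071, 4.0000)
after link 2: o_2 = (1.5355, 4.1213, 1.1716)

1.536 4.121 1.172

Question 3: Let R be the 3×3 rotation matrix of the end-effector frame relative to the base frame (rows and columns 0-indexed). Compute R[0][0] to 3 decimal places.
-0.500

End-effector x-axis (col 0 of R) = (-0.5000,0.5000,-0.7071)
R[0][0] = -0.5000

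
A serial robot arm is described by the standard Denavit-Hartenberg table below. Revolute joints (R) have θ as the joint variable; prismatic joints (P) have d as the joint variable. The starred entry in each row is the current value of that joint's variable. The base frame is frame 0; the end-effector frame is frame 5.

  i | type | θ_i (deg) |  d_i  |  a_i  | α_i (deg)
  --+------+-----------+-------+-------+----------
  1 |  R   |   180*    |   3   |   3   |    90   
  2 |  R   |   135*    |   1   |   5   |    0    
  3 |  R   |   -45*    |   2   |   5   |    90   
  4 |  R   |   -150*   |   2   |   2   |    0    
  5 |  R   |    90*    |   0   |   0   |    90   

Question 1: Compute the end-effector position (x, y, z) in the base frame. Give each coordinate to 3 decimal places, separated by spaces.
-1.464 2.000 9.803

after link 1: o_1 = (-3.0000, 0.0000, 3.0000)
after link 2: o_2 = (0.5355, 1.0000, 6.5355)
after link 3: o_3 = (0.5355, 3.0000, 11.5355)
after link 4: o_4 = (-1.4645, 2.0000, 9.8035)
after link 5: o_5 = (-1.4645, 2.0000, 9.8035)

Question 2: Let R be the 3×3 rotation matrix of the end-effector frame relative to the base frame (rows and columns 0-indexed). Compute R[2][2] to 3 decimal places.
-0.866

End-effector z-axis (col 2 of R) = (-0.0000,-0.5000,-0.8660)
R[2][2] = -0.8660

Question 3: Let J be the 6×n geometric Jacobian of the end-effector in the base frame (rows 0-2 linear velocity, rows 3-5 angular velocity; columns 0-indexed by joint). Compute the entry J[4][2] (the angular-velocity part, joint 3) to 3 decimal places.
axis z_2 = (0.0000,1.0000,0.0000); lever o_n−o_2 = (-2.0000,1.0000,3.2679)
cross product → J_v[:, 2] = (3.2679,-0.0000,2.0000)
J_ω[:, 2] = z_2
entry J[4][2] = 1.0000

1.000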